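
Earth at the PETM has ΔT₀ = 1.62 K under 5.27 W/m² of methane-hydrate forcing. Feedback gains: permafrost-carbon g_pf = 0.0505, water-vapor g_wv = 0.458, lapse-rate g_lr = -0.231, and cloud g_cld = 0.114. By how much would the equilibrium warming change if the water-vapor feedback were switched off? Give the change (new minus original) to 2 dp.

Original: g = 0.3915, ΔT = 1.62/(1−0.3915) = 2.6623 K.
Without water-vapor: g' = -0.0665, ΔT' = 1.62/(1+0.0665) = 1.5190 K.
Change = 1.5190 − 2.6623 = -1.14 K.

-1.14 K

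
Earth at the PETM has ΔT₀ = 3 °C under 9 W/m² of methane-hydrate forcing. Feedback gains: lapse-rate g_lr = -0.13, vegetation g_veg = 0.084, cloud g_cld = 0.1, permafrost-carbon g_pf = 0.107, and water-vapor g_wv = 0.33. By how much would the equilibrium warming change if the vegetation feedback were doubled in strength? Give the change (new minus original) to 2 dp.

Original: g = 0.491, ΔT = 3/(1−0.491) = 5.8939 °C.
With doubled vegetation: g' = 0.575, ΔT' = 3/(1−0.575) = 7.0588 °C.
Change = 7.0588 − 5.8939 = 1.16 °C.

1.16 °C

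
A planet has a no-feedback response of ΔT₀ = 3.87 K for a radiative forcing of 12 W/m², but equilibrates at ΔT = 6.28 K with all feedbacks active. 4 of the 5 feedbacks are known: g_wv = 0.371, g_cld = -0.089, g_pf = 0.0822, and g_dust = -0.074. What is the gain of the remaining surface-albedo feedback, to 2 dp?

0.09

Amplification A = ΔT/ΔT₀ = 6.28/3.87 = 1.623.
Total gain g = 1 − 1/A = 1 − 1/1.623 = 0.3839.
Known gains sum to 0.371 − 0.089 + 0.0822 − 0.074 = 0.2902.
g_alb = 0.3839 − 0.2902 = 0.09.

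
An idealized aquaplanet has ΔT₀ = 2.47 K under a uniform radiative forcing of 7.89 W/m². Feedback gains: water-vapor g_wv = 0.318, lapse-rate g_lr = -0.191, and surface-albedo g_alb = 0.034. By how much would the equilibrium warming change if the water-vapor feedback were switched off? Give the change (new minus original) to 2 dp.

-0.81 K

Original: g = 0.161, ΔT = 2.47/(1−0.161) = 2.9440 K.
Without water-vapor: g' = -0.157, ΔT' = 2.47/(1+0.157) = 2.1348 K.
Change = 2.1348 − 2.9440 = -0.81 K.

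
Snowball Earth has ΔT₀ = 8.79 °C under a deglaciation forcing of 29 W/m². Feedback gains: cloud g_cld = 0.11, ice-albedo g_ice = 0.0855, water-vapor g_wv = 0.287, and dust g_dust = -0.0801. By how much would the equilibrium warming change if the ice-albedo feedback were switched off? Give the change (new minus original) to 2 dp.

-1.84 °C

Original: g = 0.4024, ΔT = 8.79/(1−0.4024) = 14.7088 °C.
Without ice-albedo: g' = 0.3169, ΔT' = 8.79/(1−0.3169) = 12.8678 °C.
Change = 12.8678 − 14.7088 = -1.84 °C.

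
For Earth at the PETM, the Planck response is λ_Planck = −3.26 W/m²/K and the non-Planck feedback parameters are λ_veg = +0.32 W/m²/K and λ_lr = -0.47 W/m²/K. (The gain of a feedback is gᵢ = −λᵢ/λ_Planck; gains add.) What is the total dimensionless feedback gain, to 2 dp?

Convert to gains: g_veg = 0.32/3.26 = 0.09816; g_lr = -0.47/3.26 = -0.1442.
Total gain g = -0.04604.

-0.05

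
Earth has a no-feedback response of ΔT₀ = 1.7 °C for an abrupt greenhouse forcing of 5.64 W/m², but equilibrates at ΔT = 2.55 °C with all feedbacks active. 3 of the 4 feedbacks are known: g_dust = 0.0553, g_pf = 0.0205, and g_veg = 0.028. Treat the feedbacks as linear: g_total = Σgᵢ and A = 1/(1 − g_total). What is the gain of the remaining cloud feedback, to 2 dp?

0.23

Amplification A = ΔT/ΔT₀ = 2.55/1.7 = 1.5.
Total gain g = 1 − 1/A = 1 − 1/1.5 = 0.3333.
Known gains sum to 0.0553 + 0.0205 + 0.028 = 0.1038.
g_cld = 0.3333 − 0.1038 = 0.23.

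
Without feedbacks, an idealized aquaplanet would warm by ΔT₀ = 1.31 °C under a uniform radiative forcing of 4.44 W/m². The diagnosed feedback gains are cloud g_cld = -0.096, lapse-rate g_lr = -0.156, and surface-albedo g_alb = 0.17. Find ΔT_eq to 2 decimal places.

1.21 °C

Total gain g = -0.096 − 0.156 + 0.17 = -0.082.
Amplification A = 1/(1 + 0.082) = 0.9242.
ΔT = 1.31 × 0.9242 = 1.21 °C.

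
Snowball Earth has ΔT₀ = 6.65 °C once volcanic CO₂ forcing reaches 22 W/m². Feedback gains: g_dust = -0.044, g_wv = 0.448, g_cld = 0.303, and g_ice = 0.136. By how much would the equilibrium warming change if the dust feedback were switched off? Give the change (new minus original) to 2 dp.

Original: g = 0.843, ΔT = 6.65/(1−0.843) = 42.3567 °C.
Without dust: g' = 0.887, ΔT' = 6.65/(1−0.887) = 58.8496 °C.
Change = 58.8496 − 42.3567 = 16.49 °C.

16.49 °C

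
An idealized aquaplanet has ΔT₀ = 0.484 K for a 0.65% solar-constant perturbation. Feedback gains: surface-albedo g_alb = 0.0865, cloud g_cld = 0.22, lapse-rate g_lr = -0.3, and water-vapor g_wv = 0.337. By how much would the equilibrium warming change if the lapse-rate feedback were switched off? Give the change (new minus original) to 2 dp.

Original: g = 0.3435, ΔT = 0.484/(1−0.3435) = 0.7372 K.
Without lapse-rate: g' = 0.6435, ΔT' = 0.484/(1−0.6435) = 1.3576 K.
Change = 1.3576 − 0.7372 = 0.62 K.

0.62 K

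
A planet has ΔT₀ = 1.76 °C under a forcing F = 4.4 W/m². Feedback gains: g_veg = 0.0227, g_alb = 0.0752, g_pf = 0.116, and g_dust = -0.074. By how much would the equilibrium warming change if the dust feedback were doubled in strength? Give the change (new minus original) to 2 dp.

Original: g = 0.1399, ΔT = 1.76/(1−0.1399) = 2.0463 °C.
With doubled dust: g' = 0.0659, ΔT' = 1.76/(1−0.0659) = 1.8842 °C.
Change = 1.8842 − 2.0463 = -0.16 °C.

-0.16 °C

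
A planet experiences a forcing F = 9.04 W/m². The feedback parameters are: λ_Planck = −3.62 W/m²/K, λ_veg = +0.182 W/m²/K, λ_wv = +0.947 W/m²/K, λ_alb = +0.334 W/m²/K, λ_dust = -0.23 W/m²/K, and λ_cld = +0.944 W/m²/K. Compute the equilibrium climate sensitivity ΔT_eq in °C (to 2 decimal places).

6.26 °C

Net feedback parameter λ = (−3.62) + (+0.182) + (+0.947) + (+0.334) + (-0.23) + (+0.944) = -1.443 W/m²/K.
ΔT = −F/λ = −9.04/(-1.443) = 6.26 °C.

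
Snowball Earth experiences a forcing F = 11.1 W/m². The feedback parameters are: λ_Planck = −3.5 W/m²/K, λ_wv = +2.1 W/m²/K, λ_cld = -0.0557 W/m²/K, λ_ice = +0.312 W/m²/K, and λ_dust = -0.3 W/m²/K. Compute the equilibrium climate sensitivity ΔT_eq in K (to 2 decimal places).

7.69 K

Net feedback parameter λ = (−3.5) + (+2.1) + (-0.0557) + (+0.312) + (-0.3) = -1.4437 W/m²/K.
ΔT = −F/λ = −11.1/(-1.4437) = 7.69 K.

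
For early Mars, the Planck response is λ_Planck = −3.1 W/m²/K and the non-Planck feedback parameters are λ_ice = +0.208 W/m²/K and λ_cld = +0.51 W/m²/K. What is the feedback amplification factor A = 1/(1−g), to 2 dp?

Convert to gains: g_ice = 0.208/3.1 = 0.0671; g_cld = 0.51/3.1 = 0.1645.
Total gain g = 0.2316.
A = 1/(1 − 0.2316) = 1.30.

1.30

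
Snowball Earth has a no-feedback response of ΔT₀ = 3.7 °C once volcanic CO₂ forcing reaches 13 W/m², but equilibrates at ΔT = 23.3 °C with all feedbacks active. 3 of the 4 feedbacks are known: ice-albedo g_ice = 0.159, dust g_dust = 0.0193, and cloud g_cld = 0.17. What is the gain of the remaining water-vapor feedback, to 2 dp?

0.49

Amplification A = ΔT/ΔT₀ = 23.3/3.7 = 6.297.
Total gain g = 1 − 1/A = 1 − 1/6.297 = 0.8412.
Known gains sum to 0.159 + 0.0193 + 0.17 = 0.3483.
g_wv = 0.8412 − 0.3483 = 0.49.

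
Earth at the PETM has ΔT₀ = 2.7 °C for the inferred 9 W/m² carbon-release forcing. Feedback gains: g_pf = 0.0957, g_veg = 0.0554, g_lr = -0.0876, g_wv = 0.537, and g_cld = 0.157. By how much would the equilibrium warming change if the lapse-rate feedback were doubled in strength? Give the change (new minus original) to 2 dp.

-2.95 °C

Original: g = 0.7575, ΔT = 2.7/(1−0.7575) = 11.1340 °C.
With doubled lapse-rate: g' = 0.6699, ΔT' = 2.7/(1−0.6699) = 8.1793 °C.
Change = 8.1793 − 11.1340 = -2.95 °C.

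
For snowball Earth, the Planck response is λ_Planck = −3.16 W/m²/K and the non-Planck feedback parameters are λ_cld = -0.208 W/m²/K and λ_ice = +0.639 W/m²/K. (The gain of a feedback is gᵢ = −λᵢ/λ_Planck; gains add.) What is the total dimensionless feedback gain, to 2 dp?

Convert to gains: g_cld = -0.208/3.16 = -0.06582; g_ice = 0.639/3.16 = 0.2022.
Total gain g = 0.13638.

0.14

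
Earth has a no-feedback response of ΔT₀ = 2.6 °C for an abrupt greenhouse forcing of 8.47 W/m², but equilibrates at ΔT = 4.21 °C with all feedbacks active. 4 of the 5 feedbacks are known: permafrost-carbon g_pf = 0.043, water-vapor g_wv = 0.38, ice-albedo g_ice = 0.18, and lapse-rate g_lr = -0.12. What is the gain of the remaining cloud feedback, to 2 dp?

-0.10

Amplification A = ΔT/ΔT₀ = 4.21/2.6 = 1.619.
Total gain g = 1 − 1/A = 1 − 1/1.619 = 0.3823.
Known gains sum to 0.043 + 0.38 + 0.18 − 0.12 = 0.483.
g_cld = 0.3823 − 0.483 = -0.10.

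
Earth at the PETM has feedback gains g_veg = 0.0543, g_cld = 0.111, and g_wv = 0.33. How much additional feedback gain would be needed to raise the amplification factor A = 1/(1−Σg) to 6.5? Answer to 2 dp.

Current total gain = 0.4953.
Target gain for A = 6.5: g* = 1 − 1/6.5 = 0.8462.
Additional gain needed = 0.8462 − 0.4953 = 0.35.

0.35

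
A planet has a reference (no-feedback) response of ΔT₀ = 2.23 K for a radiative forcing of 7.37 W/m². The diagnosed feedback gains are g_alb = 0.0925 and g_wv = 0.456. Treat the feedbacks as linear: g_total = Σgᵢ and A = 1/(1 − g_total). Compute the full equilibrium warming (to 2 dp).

Total gain g = 0.0925 + 0.456 = 0.5485.
Amplification A = 1/(1 − 0.5485) = 2.215.
ΔT = 2.23 × 2.215 = 4.94 K.

4.94 K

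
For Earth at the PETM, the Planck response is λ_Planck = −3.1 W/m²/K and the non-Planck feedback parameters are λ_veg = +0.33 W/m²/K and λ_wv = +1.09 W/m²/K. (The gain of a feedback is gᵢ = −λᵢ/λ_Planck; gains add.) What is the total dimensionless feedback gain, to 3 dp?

0.458

Convert to gains: g_veg = 0.33/3.1 = 0.1065; g_wv = 1.09/3.1 = 0.3516.
Total gain g = 0.4581.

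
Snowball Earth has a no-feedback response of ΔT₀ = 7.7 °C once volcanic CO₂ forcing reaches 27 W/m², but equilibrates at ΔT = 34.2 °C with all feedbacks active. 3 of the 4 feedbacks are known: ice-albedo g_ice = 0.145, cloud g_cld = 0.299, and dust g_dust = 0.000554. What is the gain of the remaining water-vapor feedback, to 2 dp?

Amplification A = ΔT/ΔT₀ = 34.2/7.7 = 4.442.
Total gain g = 1 − 1/A = 1 − 1/4.442 = 0.7749.
Known gains sum to 0.145 + 0.299 + 0.000554 = 0.444554.
g_wv = 0.7749 − 0.444554 = 0.33.

0.33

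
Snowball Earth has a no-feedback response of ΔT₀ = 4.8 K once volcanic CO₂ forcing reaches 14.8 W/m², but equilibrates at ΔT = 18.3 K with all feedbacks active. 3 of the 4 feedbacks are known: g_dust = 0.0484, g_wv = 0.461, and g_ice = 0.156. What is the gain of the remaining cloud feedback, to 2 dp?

Amplification A = ΔT/ΔT₀ = 18.3/4.8 = 3.813.
Total gain g = 1 − 1/A = 1 − 1/3.813 = 0.7377.
Known gains sum to 0.0484 + 0.461 + 0.156 = 0.6654.
g_cld = 0.7377 − 0.6654 = 0.07.

0.07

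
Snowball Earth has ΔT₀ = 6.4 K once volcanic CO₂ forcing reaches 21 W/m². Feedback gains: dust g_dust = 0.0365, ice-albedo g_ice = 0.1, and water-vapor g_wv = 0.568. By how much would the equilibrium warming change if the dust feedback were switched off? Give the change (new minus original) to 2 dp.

-2.38 K

Original: g = 0.7045, ΔT = 6.4/(1−0.7045) = 21.6582 K.
Without dust: g' = 0.668, ΔT' = 6.4/(1−0.668) = 19.2771 K.
Change = 19.2771 − 21.6582 = -2.38 K.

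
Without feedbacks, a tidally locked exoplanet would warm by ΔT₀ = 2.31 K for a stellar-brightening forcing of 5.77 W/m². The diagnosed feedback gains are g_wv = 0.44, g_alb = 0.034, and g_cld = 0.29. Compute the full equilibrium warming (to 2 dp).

9.79 K

Total gain g = 0.44 + 0.034 + 0.29 = 0.764.
Amplification A = 1/(1 − 0.764) = 4.237.
ΔT = 2.31 × 4.237 = 9.79 K.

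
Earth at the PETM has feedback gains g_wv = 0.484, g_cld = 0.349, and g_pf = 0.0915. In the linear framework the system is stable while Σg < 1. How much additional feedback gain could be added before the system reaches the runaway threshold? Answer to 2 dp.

0.08

Current total gain = 0.484 + 0.349 + 0.0915 = 0.9245.
Margin to runaway = 1 − 0.9245 = 0.08.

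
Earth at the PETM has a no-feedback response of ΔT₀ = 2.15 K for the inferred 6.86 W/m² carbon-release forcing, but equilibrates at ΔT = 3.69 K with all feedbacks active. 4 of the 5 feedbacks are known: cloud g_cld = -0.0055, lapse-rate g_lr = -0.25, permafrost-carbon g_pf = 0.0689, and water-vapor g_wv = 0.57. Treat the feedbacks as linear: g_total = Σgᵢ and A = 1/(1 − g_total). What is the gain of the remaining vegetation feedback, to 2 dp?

0.03

Amplification A = ΔT/ΔT₀ = 3.69/2.15 = 1.716.
Total gain g = 1 − 1/A = 1 − 1/1.716 = 0.4172.
Known gains sum to -0.0055 − 0.25 + 0.0689 + 0.57 = 0.3834.
g_veg = 0.4172 − 0.3834 = 0.03.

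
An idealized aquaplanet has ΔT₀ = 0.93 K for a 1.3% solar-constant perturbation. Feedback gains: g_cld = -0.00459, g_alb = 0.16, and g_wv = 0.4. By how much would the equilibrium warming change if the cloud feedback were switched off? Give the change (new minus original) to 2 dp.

Original: g = 0.55541, ΔT = 0.93/(1−0.55541) = 2.0918 K.
Without cloud: g' = 0.56, ΔT' = 0.93/(1−0.56) = 2.1136 K.
Change = 2.1136 − 2.0918 = 0.02 K.

0.02 K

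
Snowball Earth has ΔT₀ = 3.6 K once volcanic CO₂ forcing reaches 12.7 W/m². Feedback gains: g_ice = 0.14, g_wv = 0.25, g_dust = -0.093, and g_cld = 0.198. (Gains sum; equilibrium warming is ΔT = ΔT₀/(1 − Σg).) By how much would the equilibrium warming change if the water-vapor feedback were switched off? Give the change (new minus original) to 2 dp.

Original: g = 0.495, ΔT = 3.6/(1−0.495) = 7.1287 K.
Without water-vapor: g' = 0.245, ΔT' = 3.6/(1−0.245) = 4.7682 K.
Change = 4.7682 − 7.1287 = -2.36 K.

-2.36 K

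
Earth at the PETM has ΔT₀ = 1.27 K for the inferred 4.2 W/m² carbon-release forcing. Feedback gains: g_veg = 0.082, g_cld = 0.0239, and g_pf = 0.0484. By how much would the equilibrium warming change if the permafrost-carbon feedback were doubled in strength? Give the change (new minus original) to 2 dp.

0.09 K

Original: g = 0.1543, ΔT = 1.27/(1−0.1543) = 1.5017 K.
With doubled permafrost-carbon: g' = 0.2027, ΔT' = 1.27/(1−0.2027) = 1.5929 K.
Change = 1.5929 − 1.5017 = 0.09 K.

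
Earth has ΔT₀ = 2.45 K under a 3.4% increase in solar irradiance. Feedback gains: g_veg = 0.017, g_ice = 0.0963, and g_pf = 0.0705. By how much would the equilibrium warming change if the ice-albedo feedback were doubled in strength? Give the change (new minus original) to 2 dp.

0.40 K

Original: g = 0.1838, ΔT = 2.45/(1−0.1838) = 3.0017 K.
With doubled ice-albedo: g' = 0.2801, ΔT' = 2.45/(1−0.2801) = 3.4033 K.
Change = 3.4033 − 3.0017 = 0.40 K.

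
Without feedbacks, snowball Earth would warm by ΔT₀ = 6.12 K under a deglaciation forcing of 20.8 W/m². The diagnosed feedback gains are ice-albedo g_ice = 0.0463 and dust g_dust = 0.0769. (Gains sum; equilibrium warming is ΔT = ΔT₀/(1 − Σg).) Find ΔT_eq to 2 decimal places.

Total gain g = 0.0463 + 0.0769 = 0.1232.
Amplification A = 1/(1 − 0.1232) = 1.141.
ΔT = 6.12 × 1.141 = 6.98 K.

6.98 K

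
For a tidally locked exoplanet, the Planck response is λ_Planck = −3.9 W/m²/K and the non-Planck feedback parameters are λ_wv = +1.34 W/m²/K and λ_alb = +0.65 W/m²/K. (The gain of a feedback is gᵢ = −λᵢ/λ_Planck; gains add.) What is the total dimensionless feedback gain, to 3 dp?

Convert to gains: g_wv = 1.34/3.9 = 0.3436; g_alb = 0.65/3.9 = 0.1667.
Total gain g = 0.5103.

0.510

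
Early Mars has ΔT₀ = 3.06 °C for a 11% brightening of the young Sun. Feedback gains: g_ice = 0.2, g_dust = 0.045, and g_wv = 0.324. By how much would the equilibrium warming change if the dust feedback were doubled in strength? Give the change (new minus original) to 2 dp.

Original: g = 0.569, ΔT = 3.06/(1−0.569) = 7.0998 °C.
With doubled dust: g' = 0.614, ΔT' = 3.06/(1−0.614) = 7.9275 °C.
Change = 7.9275 − 7.0998 = 0.83 °C.

0.83 °C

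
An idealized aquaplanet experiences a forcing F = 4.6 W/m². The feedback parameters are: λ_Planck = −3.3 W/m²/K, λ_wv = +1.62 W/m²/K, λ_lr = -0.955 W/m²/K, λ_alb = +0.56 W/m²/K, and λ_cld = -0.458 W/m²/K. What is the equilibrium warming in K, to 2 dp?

Net feedback parameter λ = (−3.3) + (+1.62) + (-0.955) + (+0.56) + (-0.458) = -2.533 W/m²/K.
ΔT = −F/λ = −4.6/(-2.533) = 1.82 K.

1.82 K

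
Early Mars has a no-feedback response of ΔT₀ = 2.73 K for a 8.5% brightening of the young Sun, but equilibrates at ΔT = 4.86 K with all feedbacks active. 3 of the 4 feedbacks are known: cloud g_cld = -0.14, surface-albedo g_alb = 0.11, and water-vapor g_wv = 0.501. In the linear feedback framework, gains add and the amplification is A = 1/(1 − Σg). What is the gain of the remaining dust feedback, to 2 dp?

Amplification A = ΔT/ΔT₀ = 4.86/2.73 = 1.78.
Total gain g = 1 − 1/A = 1 − 1/1.78 = 0.4382.
Known gains sum to -0.14 + 0.11 + 0.501 = 0.471.
g_dust = 0.4382 − 0.471 = -0.03.

-0.03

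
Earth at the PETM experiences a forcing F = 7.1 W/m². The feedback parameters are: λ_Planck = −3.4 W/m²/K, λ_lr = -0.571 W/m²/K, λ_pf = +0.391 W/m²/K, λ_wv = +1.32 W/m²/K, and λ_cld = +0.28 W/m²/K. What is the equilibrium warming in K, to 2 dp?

3.59 K

Net feedback parameter λ = (−3.4) + (-0.571) + (+0.391) + (+1.32) + (+0.28) = -1.98 W/m²/K.
ΔT = −F/λ = −7.1/(-1.98) = 3.59 K.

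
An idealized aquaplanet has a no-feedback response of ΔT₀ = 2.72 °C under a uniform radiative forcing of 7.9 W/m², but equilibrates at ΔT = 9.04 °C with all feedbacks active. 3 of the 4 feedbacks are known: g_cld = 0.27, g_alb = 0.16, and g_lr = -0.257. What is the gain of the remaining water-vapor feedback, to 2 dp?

Amplification A = ΔT/ΔT₀ = 9.04/2.72 = 3.324.
Total gain g = 1 − 1/A = 1 − 1/3.324 = 0.6992.
Known gains sum to 0.27 + 0.16 − 0.257 = 0.173.
g_wv = 0.6992 − 0.173 = 0.53.

0.53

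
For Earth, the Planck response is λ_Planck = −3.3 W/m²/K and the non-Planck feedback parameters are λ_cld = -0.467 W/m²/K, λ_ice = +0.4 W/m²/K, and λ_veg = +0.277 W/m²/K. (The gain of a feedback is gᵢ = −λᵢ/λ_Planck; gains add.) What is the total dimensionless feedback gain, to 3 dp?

Convert to gains: g_cld = -0.467/3.3 = -0.1415; g_ice = 0.4/3.3 = 0.1212; g_veg = 0.277/3.3 = 0.08394.
Total gain g = 0.06364.

0.064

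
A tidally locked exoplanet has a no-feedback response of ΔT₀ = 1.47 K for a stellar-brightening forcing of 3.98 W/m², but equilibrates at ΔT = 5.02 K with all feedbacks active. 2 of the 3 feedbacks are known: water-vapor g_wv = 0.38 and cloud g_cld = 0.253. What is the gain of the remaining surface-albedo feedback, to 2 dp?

Amplification A = ΔT/ΔT₀ = 5.02/1.47 = 3.415.
Total gain g = 1 − 1/A = 1 − 1/3.415 = 0.7072.
Known gains sum to 0.38 + 0.253 = 0.633.
g_alb = 0.7072 − 0.633 = 0.07.

0.07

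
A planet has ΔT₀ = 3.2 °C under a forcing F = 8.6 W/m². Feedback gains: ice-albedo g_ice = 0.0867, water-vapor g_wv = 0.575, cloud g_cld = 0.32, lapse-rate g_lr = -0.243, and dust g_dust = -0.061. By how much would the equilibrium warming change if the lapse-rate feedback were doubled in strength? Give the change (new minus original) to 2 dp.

Original: g = 0.6777, ΔT = 3.2/(1−0.6777) = 9.9286 °C.
With doubled lapse-rate: g' = 0.4347, ΔT' = 3.2/(1−0.4347) = 5.6607 °C.
Change = 5.6607 − 9.9286 = -4.27 °C.

-4.27 °C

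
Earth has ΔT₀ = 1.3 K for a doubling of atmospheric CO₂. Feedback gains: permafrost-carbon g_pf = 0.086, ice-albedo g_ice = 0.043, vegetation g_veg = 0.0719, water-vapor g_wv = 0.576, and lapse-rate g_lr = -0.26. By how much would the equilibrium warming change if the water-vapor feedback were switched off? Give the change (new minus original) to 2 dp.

Original: g = 0.5169, ΔT = 1.3/(1−0.5169) = 2.6910 K.
Without water-vapor: g' = -0.0591, ΔT' = 1.3/(1+0.0591) = 1.2275 K.
Change = 1.2275 − 2.6910 = -1.46 K.

-1.46 K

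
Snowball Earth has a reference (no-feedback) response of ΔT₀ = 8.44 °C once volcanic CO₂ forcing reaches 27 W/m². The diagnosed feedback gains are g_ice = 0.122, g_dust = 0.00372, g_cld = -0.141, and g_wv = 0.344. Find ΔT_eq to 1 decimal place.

Total gain g = 0.122 + 0.00372 − 0.141 + 0.344 = 0.32872.
Amplification A = 1/(1 − 0.32872) = 1.49.
ΔT = 8.44 × 1.49 = 12.6 °C.

12.6 °C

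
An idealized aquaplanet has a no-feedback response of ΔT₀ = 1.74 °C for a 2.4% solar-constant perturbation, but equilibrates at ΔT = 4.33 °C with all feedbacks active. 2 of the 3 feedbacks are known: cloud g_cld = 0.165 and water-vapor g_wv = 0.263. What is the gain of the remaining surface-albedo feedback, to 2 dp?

0.17

Amplification A = ΔT/ΔT₀ = 4.33/1.74 = 2.489.
Total gain g = 1 − 1/A = 1 − 1/2.489 = 0.5982.
Known gains sum to 0.165 + 0.263 = 0.428.
g_alb = 0.5982 − 0.428 = 0.17.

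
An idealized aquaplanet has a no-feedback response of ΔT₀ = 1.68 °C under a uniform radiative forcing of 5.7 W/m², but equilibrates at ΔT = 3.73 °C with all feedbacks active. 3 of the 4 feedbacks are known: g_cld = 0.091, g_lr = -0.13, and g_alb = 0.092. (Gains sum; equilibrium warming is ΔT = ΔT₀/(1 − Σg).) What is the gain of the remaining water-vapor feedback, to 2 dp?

Amplification A = ΔT/ΔT₀ = 3.73/1.68 = 2.22.
Total gain g = 1 − 1/A = 1 − 1/2.22 = 0.5495.
Known gains sum to 0.091 − 0.13 + 0.092 = 0.053.
g_wv = 0.5495 − 0.053 = 0.50.

0.50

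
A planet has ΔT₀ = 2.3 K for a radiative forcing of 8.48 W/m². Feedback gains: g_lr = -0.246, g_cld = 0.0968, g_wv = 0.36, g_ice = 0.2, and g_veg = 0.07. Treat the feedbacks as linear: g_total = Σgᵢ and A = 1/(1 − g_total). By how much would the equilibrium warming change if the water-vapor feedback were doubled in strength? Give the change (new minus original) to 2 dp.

10.02 K

Original: g = 0.4808, ΔT = 2.3/(1−0.4808) = 4.4299 K.
With doubled water-vapor: g' = 0.8408, ΔT' = 2.3/(1−0.8408) = 14.4472 K.
Change = 14.4472 − 4.4299 = 10.02 K.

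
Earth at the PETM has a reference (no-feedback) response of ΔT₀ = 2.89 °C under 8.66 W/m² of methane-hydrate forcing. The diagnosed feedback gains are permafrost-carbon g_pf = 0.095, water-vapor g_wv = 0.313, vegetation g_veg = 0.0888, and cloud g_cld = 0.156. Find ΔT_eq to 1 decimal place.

8.3 °C

Total gain g = 0.095 + 0.313 + 0.0888 + 0.156 = 0.6528.
Amplification A = 1/(1 − 0.6528) = 2.88.
ΔT = 2.89 × 2.88 = 8.3 °C.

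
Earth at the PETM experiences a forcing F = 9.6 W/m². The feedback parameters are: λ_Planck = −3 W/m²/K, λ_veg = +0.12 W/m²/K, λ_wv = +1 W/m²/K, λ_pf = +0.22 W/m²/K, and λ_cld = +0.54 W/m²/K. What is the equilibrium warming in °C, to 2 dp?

Net feedback parameter λ = (−3) + (+0.12) + (+1) + (+0.22) + (+0.54) = -1.12 W/m²/K.
ΔT = −F/λ = −9.6/(-1.12) = 8.57 °C.

8.57 °C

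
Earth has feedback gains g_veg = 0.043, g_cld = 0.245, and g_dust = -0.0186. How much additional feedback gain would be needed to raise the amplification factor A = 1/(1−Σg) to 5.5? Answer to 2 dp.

Current total gain = 0.2694.
Target gain for A = 5.5: g* = 1 − 1/5.5 = 0.8182.
Additional gain needed = 0.8182 − 0.2694 = 0.55.

0.55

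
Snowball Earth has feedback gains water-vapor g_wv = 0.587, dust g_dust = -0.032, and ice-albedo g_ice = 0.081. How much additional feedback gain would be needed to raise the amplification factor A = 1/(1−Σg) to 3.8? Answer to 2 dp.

Current total gain = 0.636.
Target gain for A = 3.8: g* = 1 − 1/3.8 = 0.7368.
Additional gain needed = 0.7368 − 0.636 = 0.10.

0.10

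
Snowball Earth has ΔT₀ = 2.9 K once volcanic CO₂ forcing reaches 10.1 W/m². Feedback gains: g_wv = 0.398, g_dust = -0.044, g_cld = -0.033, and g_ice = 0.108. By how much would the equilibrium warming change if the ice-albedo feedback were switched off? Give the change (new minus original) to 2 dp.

-0.81 K

Original: g = 0.429, ΔT = 2.9/(1−0.429) = 5.0788 K.
Without ice-albedo: g' = 0.321, ΔT' = 2.9/(1−0.321) = 4.2710 K.
Change = 4.2710 − 5.0788 = -0.81 K.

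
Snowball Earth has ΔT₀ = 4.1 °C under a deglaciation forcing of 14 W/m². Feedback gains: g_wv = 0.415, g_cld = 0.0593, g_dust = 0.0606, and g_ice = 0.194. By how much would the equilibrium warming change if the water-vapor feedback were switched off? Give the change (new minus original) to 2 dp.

Original: g = 0.7289, ΔT = 4.1/(1−0.7289) = 15.1236 °C.
Without water-vapor: g' = 0.3139, ΔT' = 4.1/(1−0.3139) = 5.9758 °C.
Change = 5.9758 − 15.1236 = -9.15 °C.

-9.15 °C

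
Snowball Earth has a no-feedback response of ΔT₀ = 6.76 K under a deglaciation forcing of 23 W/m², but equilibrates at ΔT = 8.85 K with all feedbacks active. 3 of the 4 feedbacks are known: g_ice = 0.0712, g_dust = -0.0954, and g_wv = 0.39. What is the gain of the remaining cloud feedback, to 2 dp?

Amplification A = ΔT/ΔT₀ = 8.85/6.76 = 1.309.
Total gain g = 1 − 1/A = 1 − 1/1.309 = 0.2361.
Known gains sum to 0.0712 − 0.0954 + 0.39 = 0.3658.
g_cld = 0.2361 − 0.3658 = -0.13.

-0.13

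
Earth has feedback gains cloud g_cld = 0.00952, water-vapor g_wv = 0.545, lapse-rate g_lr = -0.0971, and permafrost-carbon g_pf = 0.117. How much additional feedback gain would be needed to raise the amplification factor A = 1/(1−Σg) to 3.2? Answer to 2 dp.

Current total gain = 0.57442.
Target gain for A = 3.2: g* = 1 − 1/3.2 = 0.6875.
Additional gain needed = 0.6875 − 0.57442 = 0.11.

0.11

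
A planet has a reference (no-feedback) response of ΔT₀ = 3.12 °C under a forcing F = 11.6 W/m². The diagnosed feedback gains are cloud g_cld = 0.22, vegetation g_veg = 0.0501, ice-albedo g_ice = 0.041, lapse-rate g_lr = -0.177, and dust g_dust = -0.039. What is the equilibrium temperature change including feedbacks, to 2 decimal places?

Total gain g = 0.22 + 0.0501 + 0.041 − 0.177 − 0.039 = 0.0951.
Amplification A = 1/(1 − 0.0951) = 1.105.
ΔT = 3.12 × 1.105 = 3.45 °C.

3.45 °C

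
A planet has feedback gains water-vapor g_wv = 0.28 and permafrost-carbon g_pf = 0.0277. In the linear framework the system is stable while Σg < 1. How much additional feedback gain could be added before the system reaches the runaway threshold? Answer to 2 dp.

0.69

Current total gain = 0.28 + 0.0277 = 0.3077.
Margin to runaway = 1 − 0.3077 = 0.69.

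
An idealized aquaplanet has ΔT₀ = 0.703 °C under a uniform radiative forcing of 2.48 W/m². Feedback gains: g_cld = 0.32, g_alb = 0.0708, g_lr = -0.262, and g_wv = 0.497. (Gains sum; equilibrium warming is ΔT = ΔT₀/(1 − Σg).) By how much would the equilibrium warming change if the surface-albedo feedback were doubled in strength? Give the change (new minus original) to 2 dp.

Original: g = 0.6258, ΔT = 0.703/(1−0.6258) = 1.8787 °C.
With doubled surface-albedo: g' = 0.6966, ΔT' = 0.703/(1−0.6966) = 2.3171 °C.
Change = 2.3171 − 1.8787 = 0.44 °C.

0.44 °C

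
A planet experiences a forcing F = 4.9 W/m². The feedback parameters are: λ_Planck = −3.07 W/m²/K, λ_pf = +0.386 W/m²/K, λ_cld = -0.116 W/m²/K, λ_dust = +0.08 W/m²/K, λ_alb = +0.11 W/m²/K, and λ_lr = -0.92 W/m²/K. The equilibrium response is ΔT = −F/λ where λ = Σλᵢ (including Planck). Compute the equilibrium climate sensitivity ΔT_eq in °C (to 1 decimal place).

Net feedback parameter λ = (−3.07) + (+0.386) + (-0.116) + (+0.08) + (+0.11) + (-0.92) = -3.53 W/m²/K.
ΔT = −F/λ = −4.9/(-3.53) = 1.4 °C.

1.4 °C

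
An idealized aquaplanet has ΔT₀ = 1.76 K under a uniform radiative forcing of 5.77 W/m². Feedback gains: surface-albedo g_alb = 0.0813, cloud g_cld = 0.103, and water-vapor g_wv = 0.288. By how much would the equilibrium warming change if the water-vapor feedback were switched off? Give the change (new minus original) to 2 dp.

Original: g = 0.4723, ΔT = 1.76/(1−0.4723) = 3.3352 K.
Without water-vapor: g' = 0.1843, ΔT' = 1.76/(1−0.1843) = 2.1577 K.
Change = 2.1577 − 3.3352 = -1.18 K.

-1.18 K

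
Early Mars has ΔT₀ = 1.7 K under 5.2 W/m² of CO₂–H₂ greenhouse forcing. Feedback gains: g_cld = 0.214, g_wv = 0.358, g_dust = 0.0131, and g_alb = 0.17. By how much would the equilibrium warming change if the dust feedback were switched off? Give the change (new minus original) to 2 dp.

-0.35 K

Original: g = 0.7551, ΔT = 1.7/(1−0.7551) = 6.9416 K.
Without dust: g' = 0.742, ΔT' = 1.7/(1−0.742) = 6.5891 K.
Change = 6.5891 − 6.9416 = -0.35 K.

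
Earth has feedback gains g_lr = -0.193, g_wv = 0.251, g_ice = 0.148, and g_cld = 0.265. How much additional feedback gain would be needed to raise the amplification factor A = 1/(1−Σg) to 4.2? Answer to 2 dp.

0.29

Current total gain = 0.471.
Target gain for A = 4.2: g* = 1 − 1/4.2 = 0.7619.
Additional gain needed = 0.7619 − 0.471 = 0.29.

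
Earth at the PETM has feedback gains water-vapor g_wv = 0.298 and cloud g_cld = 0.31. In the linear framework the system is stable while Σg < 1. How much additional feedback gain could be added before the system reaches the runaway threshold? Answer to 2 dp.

0.39

Current total gain = 0.298 + 0.31 = 0.608.
Margin to runaway = 1 − 0.608 = 0.39.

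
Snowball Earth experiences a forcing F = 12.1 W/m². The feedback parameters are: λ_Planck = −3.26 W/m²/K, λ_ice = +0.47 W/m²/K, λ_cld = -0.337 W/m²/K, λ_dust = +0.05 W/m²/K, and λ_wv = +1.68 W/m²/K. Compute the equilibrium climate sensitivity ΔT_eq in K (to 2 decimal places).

Net feedback parameter λ = (−3.26) + (+0.47) + (-0.337) + (+0.05) + (+1.68) = -1.397 W/m²/K.
ΔT = −F/λ = −12.1/(-1.397) = 8.66 K.

8.66 K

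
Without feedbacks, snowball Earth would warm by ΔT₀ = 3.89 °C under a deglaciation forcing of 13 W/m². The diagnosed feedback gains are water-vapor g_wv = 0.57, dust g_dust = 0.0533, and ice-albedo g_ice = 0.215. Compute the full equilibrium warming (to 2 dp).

24.06 °C

Total gain g = 0.57 + 0.0533 + 0.215 = 0.8383.
Amplification A = 1/(1 − 0.8383) = 6.184.
ΔT = 3.89 × 6.184 = 24.06 °C.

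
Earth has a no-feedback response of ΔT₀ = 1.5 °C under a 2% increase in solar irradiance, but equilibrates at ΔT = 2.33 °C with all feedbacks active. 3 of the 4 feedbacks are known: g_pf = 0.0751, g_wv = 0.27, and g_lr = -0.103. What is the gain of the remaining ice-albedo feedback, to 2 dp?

Amplification A = ΔT/ΔT₀ = 2.33/1.5 = 1.553.
Total gain g = 1 − 1/A = 1 − 1/1.553 = 0.3561.
Known gains sum to 0.0751 + 0.27 − 0.103 = 0.2421.
g_ice = 0.3561 − 0.2421 = 0.11.

0.11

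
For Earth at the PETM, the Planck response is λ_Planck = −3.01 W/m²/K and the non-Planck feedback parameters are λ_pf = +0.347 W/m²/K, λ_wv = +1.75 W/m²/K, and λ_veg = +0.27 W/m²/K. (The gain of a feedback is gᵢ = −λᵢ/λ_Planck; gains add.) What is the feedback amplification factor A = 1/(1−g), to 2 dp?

Convert to gains: g_pf = 0.347/3.01 = 0.1153; g_wv = 1.75/3.01 = 0.5814; g_veg = 0.27/3.01 = 0.0897.
Total gain g = 0.7864.
A = 1/(1 − 0.7864) = 4.68.

4.68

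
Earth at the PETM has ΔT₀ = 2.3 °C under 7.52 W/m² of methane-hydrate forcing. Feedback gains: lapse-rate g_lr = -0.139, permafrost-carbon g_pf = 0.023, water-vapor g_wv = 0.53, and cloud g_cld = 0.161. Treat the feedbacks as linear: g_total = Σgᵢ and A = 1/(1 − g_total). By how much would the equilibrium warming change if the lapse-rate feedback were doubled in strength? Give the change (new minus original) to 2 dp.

Original: g = 0.575, ΔT = 2.3/(1−0.575) = 5.4118 °C.
With doubled lapse-rate: g' = 0.436, ΔT' = 2.3/(1−0.436) = 4.0780 °C.
Change = 4.0780 − 5.4118 = -1.33 °C.

-1.33 °C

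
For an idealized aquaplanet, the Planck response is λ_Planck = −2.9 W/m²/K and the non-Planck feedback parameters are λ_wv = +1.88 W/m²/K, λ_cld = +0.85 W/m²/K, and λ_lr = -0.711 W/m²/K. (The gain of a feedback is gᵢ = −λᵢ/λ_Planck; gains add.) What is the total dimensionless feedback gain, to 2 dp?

0.70

Convert to gains: g_wv = 1.88/2.9 = 0.6483; g_cld = 0.85/2.9 = 0.2931; g_lr = -0.711/2.9 = -0.2452.
Total gain g = 0.6962.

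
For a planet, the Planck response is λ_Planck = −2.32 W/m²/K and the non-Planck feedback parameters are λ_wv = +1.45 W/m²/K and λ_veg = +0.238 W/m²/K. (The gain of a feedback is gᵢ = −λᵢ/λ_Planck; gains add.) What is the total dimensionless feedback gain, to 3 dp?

Convert to gains: g_wv = 1.45/2.32 = 0.625; g_veg = 0.238/2.32 = 0.1026.
Total gain g = 0.7276.

0.728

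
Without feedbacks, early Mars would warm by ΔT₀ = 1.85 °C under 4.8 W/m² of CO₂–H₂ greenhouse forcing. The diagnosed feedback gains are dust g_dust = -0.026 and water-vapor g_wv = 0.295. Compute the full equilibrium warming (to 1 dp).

2.5 °C

Total gain g = -0.026 + 0.295 = 0.269.
Amplification A = 1/(1 − 0.269) = 1.368.
ΔT = 1.85 × 1.368 = 2.5 °C.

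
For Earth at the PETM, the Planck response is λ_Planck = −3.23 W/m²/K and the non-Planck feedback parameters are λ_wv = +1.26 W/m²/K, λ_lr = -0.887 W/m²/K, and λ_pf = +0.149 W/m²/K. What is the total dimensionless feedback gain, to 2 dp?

0.16

Convert to gains: g_wv = 1.26/3.23 = 0.3901; g_lr = -0.887/3.23 = -0.2746; g_pf = 0.149/3.23 = 0.04613.
Total gain g = 0.16163.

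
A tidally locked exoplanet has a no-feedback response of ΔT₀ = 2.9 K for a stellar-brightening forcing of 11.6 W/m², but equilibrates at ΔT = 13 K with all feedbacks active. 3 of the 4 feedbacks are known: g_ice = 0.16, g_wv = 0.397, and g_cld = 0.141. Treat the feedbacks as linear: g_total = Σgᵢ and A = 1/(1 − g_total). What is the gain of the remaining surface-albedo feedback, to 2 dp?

Amplification A = ΔT/ΔT₀ = 13/2.9 = 4.483.
Total gain g = 1 − 1/A = 1 − 1/4.483 = 0.7769.
Known gains sum to 0.16 + 0.397 + 0.141 = 0.698.
g_alb = 0.7769 − 0.698 = 0.08.

0.08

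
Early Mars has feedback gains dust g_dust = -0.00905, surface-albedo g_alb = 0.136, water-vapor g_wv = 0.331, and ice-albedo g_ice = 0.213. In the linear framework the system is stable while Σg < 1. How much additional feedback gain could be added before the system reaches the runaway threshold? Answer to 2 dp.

Current total gain = -0.00905 + 0.136 + 0.331 + 0.213 = 0.67095.
Margin to runaway = 1 − 0.67095 = 0.33.

0.33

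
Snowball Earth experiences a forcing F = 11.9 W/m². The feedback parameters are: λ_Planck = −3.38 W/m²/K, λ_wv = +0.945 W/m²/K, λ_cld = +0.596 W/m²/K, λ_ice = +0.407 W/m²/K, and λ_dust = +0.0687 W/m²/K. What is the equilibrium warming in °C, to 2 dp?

8.73 °C

Net feedback parameter λ = (−3.38) + (+0.945) + (+0.596) + (+0.407) + (+0.0687) = -1.3633 W/m²/K.
ΔT = −F/λ = −11.9/(-1.3633) = 8.73 °C.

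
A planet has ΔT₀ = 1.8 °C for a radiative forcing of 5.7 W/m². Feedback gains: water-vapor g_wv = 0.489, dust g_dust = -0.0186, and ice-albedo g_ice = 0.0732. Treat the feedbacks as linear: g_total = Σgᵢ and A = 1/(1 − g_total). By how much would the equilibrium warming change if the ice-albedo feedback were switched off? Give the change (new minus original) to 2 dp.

-0.55 °C

Original: g = 0.5436, ΔT = 1.8/(1−0.5436) = 3.9439 °C.
Without ice-albedo: g' = 0.4704, ΔT' = 1.8/(1−0.4704) = 3.3988 °C.
Change = 3.3988 − 3.9439 = -0.55 °C.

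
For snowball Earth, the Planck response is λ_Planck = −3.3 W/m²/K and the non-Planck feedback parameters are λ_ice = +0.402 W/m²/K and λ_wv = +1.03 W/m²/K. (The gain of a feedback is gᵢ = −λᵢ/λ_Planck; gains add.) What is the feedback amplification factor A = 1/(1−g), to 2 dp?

Convert to gains: g_ice = 0.402/3.3 = 0.1218; g_wv = 1.03/3.3 = 0.3121.
Total gain g = 0.4339.
A = 1/(1 − 0.4339) = 1.77.

1.77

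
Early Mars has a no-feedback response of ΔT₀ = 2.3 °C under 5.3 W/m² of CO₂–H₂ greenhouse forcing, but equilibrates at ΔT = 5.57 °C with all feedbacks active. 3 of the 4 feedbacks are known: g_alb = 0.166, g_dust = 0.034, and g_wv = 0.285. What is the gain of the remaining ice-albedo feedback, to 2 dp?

0.10

Amplification A = ΔT/ΔT₀ = 5.57/2.3 = 2.422.
Total gain g = 1 − 1/A = 1 − 1/2.422 = 0.5871.
Known gains sum to 0.166 + 0.034 + 0.285 = 0.485.
g_ice = 0.5871 − 0.485 = 0.10.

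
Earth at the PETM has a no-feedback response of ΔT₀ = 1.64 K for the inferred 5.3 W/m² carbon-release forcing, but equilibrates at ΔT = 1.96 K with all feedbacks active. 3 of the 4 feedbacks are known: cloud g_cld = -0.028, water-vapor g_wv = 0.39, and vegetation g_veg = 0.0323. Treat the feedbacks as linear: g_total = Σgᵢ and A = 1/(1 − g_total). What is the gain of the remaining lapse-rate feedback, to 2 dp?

-0.23

Amplification A = ΔT/ΔT₀ = 1.96/1.64 = 1.195.
Total gain g = 1 − 1/A = 1 − 1/1.195 = 0.1632.
Known gains sum to -0.028 + 0.39 + 0.0323 = 0.3943.
g_lr = 0.1632 − 0.3943 = -0.23.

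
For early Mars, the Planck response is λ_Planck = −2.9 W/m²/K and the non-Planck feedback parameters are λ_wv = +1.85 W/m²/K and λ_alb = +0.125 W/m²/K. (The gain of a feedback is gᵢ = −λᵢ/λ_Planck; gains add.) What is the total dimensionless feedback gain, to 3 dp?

0.681

Convert to gains: g_wv = 1.85/2.9 = 0.6379; g_alb = 0.125/2.9 = 0.0431.
Total gain g = 0.681.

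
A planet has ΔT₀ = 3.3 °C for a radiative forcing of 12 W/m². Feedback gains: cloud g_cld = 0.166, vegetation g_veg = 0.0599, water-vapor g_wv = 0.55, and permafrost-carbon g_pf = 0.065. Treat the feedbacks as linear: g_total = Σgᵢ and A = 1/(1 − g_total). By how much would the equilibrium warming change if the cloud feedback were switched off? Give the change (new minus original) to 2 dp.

-10.59 °C

Original: g = 0.8409, ΔT = 3.3/(1−0.8409) = 20.7417 °C.
Without cloud: g' = 0.6749, ΔT' = 3.3/(1−0.6749) = 10.1507 °C.
Change = 10.1507 − 20.7417 = -10.59 °C.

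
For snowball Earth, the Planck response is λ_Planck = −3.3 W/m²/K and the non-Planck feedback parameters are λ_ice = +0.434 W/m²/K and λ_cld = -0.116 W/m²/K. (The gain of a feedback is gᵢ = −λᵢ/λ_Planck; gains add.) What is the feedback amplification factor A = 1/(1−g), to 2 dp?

Convert to gains: g_ice = 0.434/3.3 = 0.1315; g_cld = -0.116/3.3 = -0.03515.
Total gain g = 0.09635.
A = 1/(1 − 0.09635) = 1.11.

1.11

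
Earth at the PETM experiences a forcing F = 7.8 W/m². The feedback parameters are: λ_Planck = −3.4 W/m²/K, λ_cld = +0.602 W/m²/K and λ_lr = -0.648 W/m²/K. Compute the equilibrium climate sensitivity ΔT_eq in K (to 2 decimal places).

2.26 K

Net feedback parameter λ = (−3.4) + (+0.602) + (-0.648) = -3.446 W/m²/K.
ΔT = −F/λ = −7.8/(-3.446) = 2.26 K.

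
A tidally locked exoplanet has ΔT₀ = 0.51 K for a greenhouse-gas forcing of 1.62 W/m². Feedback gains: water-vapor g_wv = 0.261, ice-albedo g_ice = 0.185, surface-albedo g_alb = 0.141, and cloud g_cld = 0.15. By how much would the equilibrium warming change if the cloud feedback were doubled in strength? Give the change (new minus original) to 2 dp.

2.57 K

Original: g = 0.737, ΔT = 0.51/(1−0.737) = 1.9392 K.
With doubled cloud: g' = 0.887, ΔT' = 0.51/(1−0.887) = 4.5133 K.
Change = 4.5133 − 1.9392 = 2.57 K.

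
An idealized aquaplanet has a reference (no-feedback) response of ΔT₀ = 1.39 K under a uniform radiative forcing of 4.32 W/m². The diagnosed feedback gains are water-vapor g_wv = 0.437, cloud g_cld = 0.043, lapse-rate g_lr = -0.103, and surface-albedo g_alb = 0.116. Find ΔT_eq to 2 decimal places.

2.74 K

Total gain g = 0.437 + 0.043 − 0.103 + 0.116 = 0.493.
Amplification A = 1/(1 − 0.493) = 1.972.
ΔT = 1.39 × 1.972 = 2.74 K.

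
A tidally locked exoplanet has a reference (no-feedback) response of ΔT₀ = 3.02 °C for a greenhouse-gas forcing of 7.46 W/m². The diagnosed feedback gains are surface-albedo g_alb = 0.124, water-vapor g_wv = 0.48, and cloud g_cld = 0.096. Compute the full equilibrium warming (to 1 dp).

10.1 °C

Total gain g = 0.124 + 0.48 + 0.096 = 0.7.
Amplification A = 1/(1 − 0.7) = 3.333.
ΔT = 3.02 × 3.333 = 10.1 °C.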